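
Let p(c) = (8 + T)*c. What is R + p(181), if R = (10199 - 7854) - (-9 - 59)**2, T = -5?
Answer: -1736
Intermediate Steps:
p(c) = 3*c (p(c) = (8 - 5)*c = 3*c)
R = -2279 (R = 2345 - 1*(-68)**2 = 2345 - 1*4624 = 2345 - 4624 = -2279)
R + p(181) = -2279 + 3*181 = -2279 + 543 = -1736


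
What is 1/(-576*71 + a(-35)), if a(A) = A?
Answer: -1/40931 ≈ -2.4431e-5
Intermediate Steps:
1/(-576*71 + a(-35)) = 1/(-576*71 - 35) = 1/(-40896 - 35) = 1/(-40931) = -1/40931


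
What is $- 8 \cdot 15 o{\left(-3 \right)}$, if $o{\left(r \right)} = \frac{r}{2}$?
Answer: $180$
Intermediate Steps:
$o{\left(r \right)} = \frac{r}{2}$ ($o{\left(r \right)} = r \frac{1}{2} = \frac{r}{2}$)
$- 8 \cdot 15 o{\left(-3 \right)} = - 8 \cdot 15 \cdot \frac{1}{2} \left(-3\right) = - \frac{120 \left(-3\right)}{2} = \left(-1\right) \left(-180\right) = 180$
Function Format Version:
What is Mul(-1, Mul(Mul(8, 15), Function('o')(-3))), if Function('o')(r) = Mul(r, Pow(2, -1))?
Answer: 180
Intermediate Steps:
Function('o')(r) = Mul(Rational(1, 2), r) (Function('o')(r) = Mul(r, Rational(1, 2)) = Mul(Rational(1, 2), r))
Mul(-1, Mul(Mul(8, 15), Function('o')(-3))) = Mul(-1, Mul(Mul(8, 15), Mul(Rational(1, 2), -3))) = Mul(-1, Mul(120, Rational(-3, 2))) = Mul(-1, -180) = 180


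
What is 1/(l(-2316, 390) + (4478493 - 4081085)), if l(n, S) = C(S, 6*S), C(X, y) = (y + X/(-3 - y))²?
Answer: 609961/3581830689188 ≈ 1.7029e-7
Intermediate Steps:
l(n, S) = (17*S + 36*S²)²/(3 + 6*S)² (l(n, S) = ((6*S)² - S + 3*(6*S))²/(3 + 6*S)² = (36*S² - S + 18*S)²/(3 + 6*S)² = (17*S + 36*S²)²/(3 + 6*S)²)
1/(l(-2316, 390) + (4478493 - 4081085)) = 1/((⅑)*390²*(17 + 36*390)²/(1 + 2*390)² + (4478493 - 4081085)) = 1/((⅑)*152100*(17 + 14040)²/(1 + 780)² + 397408) = 1/((⅑)*152100*14057²/781² + 397408) = 1/((⅑)*152100*(1/609961)*197599249 + 397408) = 1/(3339427308100/609961 + 397408) = 1/(3581830689188/609961) = 609961/3581830689188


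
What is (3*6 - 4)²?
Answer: 196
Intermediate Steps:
(3*6 - 4)² = (18 - 4)² = 14² = 196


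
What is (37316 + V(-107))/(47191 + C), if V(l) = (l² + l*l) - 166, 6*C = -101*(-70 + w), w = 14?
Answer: 180144/144401 ≈ 1.2475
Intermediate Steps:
C = 2828/3 (C = (-101*(-70 + 14))/6 = (-101*(-56))/6 = (⅙)*5656 = 2828/3 ≈ 942.67)
V(l) = -166 + 2*l² (V(l) = (l² + l²) - 166 = 2*l² - 166 = -166 + 2*l²)
(37316 + V(-107))/(47191 + C) = (37316 + (-166 + 2*(-107)²))/(47191 + 2828/3) = (37316 + (-166 + 2*11449))/(144401/3) = (37316 + (-166 + 22898))*(3/144401) = (37316 + 22732)*(3/144401) = 60048*(3/144401) = 180144/144401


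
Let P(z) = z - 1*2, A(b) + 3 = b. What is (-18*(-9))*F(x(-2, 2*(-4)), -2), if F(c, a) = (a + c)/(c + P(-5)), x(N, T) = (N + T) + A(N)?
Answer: 1377/11 ≈ 125.18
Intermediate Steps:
A(b) = -3 + b
P(z) = -2 + z (P(z) = z - 2 = -2 + z)
x(N, T) = -3 + T + 2*N (x(N, T) = (N + T) + (-3 + N) = -3 + T + 2*N)
F(c, a) = (a + c)/(-7 + c) (F(c, a) = (a + c)/(c + (-2 - 5)) = (a + c)/(c - 7) = (a + c)/(-7 + c))
(-18*(-9))*F(x(-2, 2*(-4)), -2) = (-18*(-9))*((-2 + (-3 + 2*(-4) + 2*(-2)))/(-7 + (-3 + 2*(-4) + 2*(-2)))) = 162*((-2 + (-3 - 8 - 4))/(-7 + (-3 - 8 - 4))) = 162*((-2 - 15)/(-7 - 15)) = 162*(-17/(-22)) = 162*(-1/22*(-17)) = 162*(17/22) = 1377/11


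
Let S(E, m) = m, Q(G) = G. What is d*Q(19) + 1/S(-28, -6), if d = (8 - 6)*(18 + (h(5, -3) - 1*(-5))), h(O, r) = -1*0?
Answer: 5243/6 ≈ 873.83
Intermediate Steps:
h(O, r) = 0
d = 46 (d = (8 - 6)*(18 + (0 - 1*(-5))) = 2*(18 + (0 + 5)) = 2*(18 + 5) = 2*23 = 46)
d*Q(19) + 1/S(-28, -6) = 46*19 + 1/(-6) = 874 - ⅙ = 5243/6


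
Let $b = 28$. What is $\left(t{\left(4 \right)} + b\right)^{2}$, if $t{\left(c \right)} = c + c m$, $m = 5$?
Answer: $2704$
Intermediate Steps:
$t{\left(c \right)} = 6 c$ ($t{\left(c \right)} = c + c 5 = c + 5 c = 6 c$)
$\left(t{\left(4 \right)} + b\right)^{2} = \left(6 \cdot 4 + 28\right)^{2} = \left(24 + 28\right)^{2} = 52^{2} = 2704$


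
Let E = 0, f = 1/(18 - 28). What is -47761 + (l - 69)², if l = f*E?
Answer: -43000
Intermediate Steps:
f = -⅒ (f = 1/(-10) = -⅒ ≈ -0.10000)
l = 0 (l = -⅒*0 = 0)
-47761 + (l - 69)² = -47761 + (0 - 69)² = -47761 + (-69)² = -47761 + 4761 = -43000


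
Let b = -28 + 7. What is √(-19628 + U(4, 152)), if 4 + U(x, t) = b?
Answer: I*√19653 ≈ 140.19*I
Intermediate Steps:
b = -21
U(x, t) = -25 (U(x, t) = -4 - 21 = -25)
√(-19628 + U(4, 152)) = √(-19628 - 25) = √(-19653) = I*√19653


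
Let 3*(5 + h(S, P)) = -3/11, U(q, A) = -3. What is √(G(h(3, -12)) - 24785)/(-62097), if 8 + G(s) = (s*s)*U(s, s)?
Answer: -I*√3009361/683067 ≈ -0.0025396*I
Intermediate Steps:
h(S, P) = -56/11 (h(S, P) = -5 + (-3/11)/3 = -5 + (-3*1/11)/3 = -5 + (⅓)*(-3/11) = -5 - 1/11 = -56/11)
G(s) = -8 - 3*s² (G(s) = -8 + (s*s)*(-3) = -8 + s²*(-3) = -8 - 3*s²)
√(G(h(3, -12)) - 24785)/(-62097) = √((-8 - 3*(-56/11)²) - 24785)/(-62097) = √((-8 - 3*3136/121) - 24785)*(-1/62097) = √((-8 - 9408/121) - 24785)*(-1/62097) = √(-10376/121 - 24785)*(-1/62097) = √(-3009361/121)*(-1/62097) = (I*√3009361/11)*(-1/62097) = -I*√3009361/683067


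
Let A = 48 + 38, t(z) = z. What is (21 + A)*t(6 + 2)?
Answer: 856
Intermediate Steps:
A = 86
(21 + A)*t(6 + 2) = (21 + 86)*(6 + 2) = 107*8 = 856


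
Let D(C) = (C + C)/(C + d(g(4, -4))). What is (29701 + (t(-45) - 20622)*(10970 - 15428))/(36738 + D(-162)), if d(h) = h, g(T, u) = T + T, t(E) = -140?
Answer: 7129175669/2828988 ≈ 2520.0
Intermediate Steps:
g(T, u) = 2*T
D(C) = 2*C/(8 + C) (D(C) = (C + C)/(C + 2*4) = (2*C)/(C + 8) = (2*C)/(8 + C) = 2*C/(8 + C))
(29701 + (t(-45) - 20622)*(10970 - 15428))/(36738 + D(-162)) = (29701 + (-140 - 20622)*(10970 - 15428))/(36738 + 2*(-162)/(8 - 162)) = (29701 - 20762*(-4458))/(36738 + 2*(-162)/(-154)) = (29701 + 92556996)/(36738 + 2*(-162)*(-1/154)) = 92586697/(36738 + 162/77) = 92586697/(2828988/77) = 92586697*(77/2828988) = 7129175669/2828988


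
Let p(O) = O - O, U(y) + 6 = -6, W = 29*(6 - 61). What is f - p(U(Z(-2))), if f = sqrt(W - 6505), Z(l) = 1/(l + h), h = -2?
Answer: 90*I ≈ 90.0*I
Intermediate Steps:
W = -1595 (W = 29*(-55) = -1595)
Z(l) = 1/(-2 + l) (Z(l) = 1/(l - 2) = 1/(-2 + l))
U(y) = -12 (U(y) = -6 - 6 = -12)
p(O) = 0
f = 90*I (f = sqrt(-1595 - 6505) = sqrt(-8100) = 90*I ≈ 90.0*I)
f - p(U(Z(-2))) = 90*I - 1*0 = 90*I + 0 = 90*I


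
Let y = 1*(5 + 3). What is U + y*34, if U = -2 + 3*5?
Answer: 285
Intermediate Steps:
U = 13 (U = -2 + 15 = 13)
y = 8 (y = 1*8 = 8)
U + y*34 = 13 + 8*34 = 13 + 272 = 285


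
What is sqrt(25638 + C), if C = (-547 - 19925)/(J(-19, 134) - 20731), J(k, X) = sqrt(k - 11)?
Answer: sqrt(25638 + 20472/(20731 - I*sqrt(30))) ≈ 160.12 + 0.e-6*I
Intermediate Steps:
J(k, X) = sqrt(-11 + k)
C = -20472/(-20731 + I*sqrt(30)) (C = (-547 - 19925)/(sqrt(-11 - 19) - 20731) = -20472/(sqrt(-30) - 20731) = -20472/(I*sqrt(30) - 20731) = -20472/(-20731 + I*sqrt(30)) ≈ 0.98751 + 0.0002609*I)
sqrt(25638 + C) = sqrt(25638 + (424405032/429774391 + 20472*I*sqrt(30)/429774391)) = sqrt(11018980241490/429774391 + 20472*I*sqrt(30)/429774391)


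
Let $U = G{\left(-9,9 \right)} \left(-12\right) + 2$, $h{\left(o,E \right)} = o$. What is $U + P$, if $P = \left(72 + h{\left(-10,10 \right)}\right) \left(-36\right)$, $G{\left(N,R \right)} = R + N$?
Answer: $-2230$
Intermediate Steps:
$G{\left(N,R \right)} = N + R$
$P = -2232$ ($P = \left(72 - 10\right) \left(-36\right) = 62 \left(-36\right) = -2232$)
$U = 2$ ($U = \left(-9 + 9\right) \left(-12\right) + 2 = 0 \left(-12\right) + 2 = 0 + 2 = 2$)
$U + P = 2 - 2232 = -2230$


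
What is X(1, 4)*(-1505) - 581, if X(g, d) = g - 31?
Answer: 44569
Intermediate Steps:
X(g, d) = -31 + g
X(1, 4)*(-1505) - 581 = (-31 + 1)*(-1505) - 581 = -30*(-1505) - 581 = 45150 - 581 = 44569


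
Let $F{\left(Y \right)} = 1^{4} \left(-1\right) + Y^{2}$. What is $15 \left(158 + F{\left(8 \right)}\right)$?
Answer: $3315$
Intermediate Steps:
$F{\left(Y \right)} = -1 + Y^{2}$ ($F{\left(Y \right)} = 1 \left(-1\right) + Y^{2} = -1 + Y^{2}$)
$15 \left(158 + F{\left(8 \right)}\right) = 15 \left(158 - \left(1 - 8^{2}\right)\right) = 15 \left(158 + \left(-1 + 64\right)\right) = 15 \left(158 + 63\right) = 15 \cdot 221 = 3315$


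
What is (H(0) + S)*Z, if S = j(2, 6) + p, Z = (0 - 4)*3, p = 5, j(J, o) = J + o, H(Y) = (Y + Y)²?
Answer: -156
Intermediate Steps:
H(Y) = 4*Y² (H(Y) = (2*Y)² = 4*Y²)
Z = -12 (Z = -4*3 = -12)
S = 13 (S = (2 + 6) + 5 = 8 + 5 = 13)
(H(0) + S)*Z = (4*0² + 13)*(-12) = (4*0 + 13)*(-12) = (0 + 13)*(-12) = 13*(-12) = -156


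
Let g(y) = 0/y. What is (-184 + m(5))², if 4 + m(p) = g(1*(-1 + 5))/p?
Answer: 35344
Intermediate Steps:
g(y) = 0
m(p) = -4 (m(p) = -4 + 0/p = -4 + 0 = -4)
(-184 + m(5))² = (-184 - 4)² = (-188)² = 35344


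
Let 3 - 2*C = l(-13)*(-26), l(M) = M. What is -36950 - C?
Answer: -73565/2 ≈ -36783.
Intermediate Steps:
C = -335/2 (C = 3/2 - (-13)*(-26)/2 = 3/2 - ½*338 = 3/2 - 169 = -335/2 ≈ -167.50)
-36950 - C = -36950 - 1*(-335/2) = -36950 + 335/2 = -73565/2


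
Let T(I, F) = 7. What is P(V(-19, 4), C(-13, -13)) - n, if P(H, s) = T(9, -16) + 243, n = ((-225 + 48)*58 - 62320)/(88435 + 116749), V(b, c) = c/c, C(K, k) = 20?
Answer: 25684293/102592 ≈ 250.35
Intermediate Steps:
V(b, c) = 1
n = -36293/102592 (n = (-177*58 - 62320)/205184 = (-10266 - 62320)*(1/205184) = -72586*1/205184 = -36293/102592 ≈ -0.35376)
P(H, s) = 250 (P(H, s) = 7 + 243 = 250)
P(V(-19, 4), C(-13, -13)) - n = 250 - 1*(-36293/102592) = 250 + 36293/102592 = 25684293/102592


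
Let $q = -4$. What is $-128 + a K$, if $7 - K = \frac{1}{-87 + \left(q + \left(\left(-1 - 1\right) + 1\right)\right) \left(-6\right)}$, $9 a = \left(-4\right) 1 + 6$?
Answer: $- \frac{64864}{513} \approx -126.44$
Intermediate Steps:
$a = \frac{2}{9}$ ($a = \frac{\left(-4\right) 1 + 6}{9} = \frac{-4 + 6}{9} = \frac{1}{9} \cdot 2 = \frac{2}{9} \approx 0.22222$)
$K = \frac{400}{57}$ ($K = 7 - \frac{1}{-87 + \left(-4 + \left(\left(-1 - 1\right) + 1\right)\right) \left(-6\right)} = 7 - \frac{1}{-87 + \left(-4 + \left(-2 + 1\right)\right) \left(-6\right)} = 7 - \frac{1}{-87 + \left(-4 - 1\right) \left(-6\right)} = 7 - \frac{1}{-87 - -30} = 7 - \frac{1}{-87 + 30} = 7 - \frac{1}{-57} = 7 - - \frac{1}{57} = 7 + \frac{1}{57} = \frac{400}{57} \approx 7.0175$)
$-128 + a K = -128 + \frac{2}{9} \cdot \frac{400}{57} = -128 + \frac{800}{513} = - \frac{64864}{513}$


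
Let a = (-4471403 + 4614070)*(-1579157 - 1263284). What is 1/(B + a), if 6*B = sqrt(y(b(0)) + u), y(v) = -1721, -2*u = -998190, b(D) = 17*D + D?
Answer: -7299405542646/2960073404222841428900275 - 3*sqrt(497374)/2960073404222841428900275 ≈ -2.4660e-12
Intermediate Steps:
b(D) = 18*D
u = 499095 (u = -1/2*(-998190) = 499095)
B = sqrt(497374)/6 (B = sqrt(-1721 + 499095)/6 = sqrt(497374)/6 ≈ 117.54)
a = -405522530147 (a = 142667*(-2842441) = -405522530147)
1/(B + a) = 1/(sqrt(497374)/6 - 405522530147) = 1/(-405522530147 + sqrt(497374)/6)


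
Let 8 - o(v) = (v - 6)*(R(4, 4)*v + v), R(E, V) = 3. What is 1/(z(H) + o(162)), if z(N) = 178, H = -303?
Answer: -1/100902 ≈ -9.9106e-6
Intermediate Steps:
o(v) = 8 - 4*v*(-6 + v) (o(v) = 8 - (v - 6)*(3*v + v) = 8 - (-6 + v)*4*v = 8 - 4*v*(-6 + v))
1/(z(H) + o(162)) = 1/(178 + (8 - 4*162² + 24*162)) = 1/(178 + (8 - 4*26244 + 3888)) = 1/(178 + (8 - 104976 + 3888)) = 1/(178 - 101080) = 1/(-100902) = -1/100902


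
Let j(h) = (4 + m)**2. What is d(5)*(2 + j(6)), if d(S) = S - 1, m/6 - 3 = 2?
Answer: 4632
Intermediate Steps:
m = 30 (m = 18 + 6*2 = 18 + 12 = 30)
d(S) = -1 + S
j(h) = 1156 (j(h) = (4 + 30)**2 = 34**2 = 1156)
d(5)*(2 + j(6)) = (-1 + 5)*(2 + 1156) = 4*1158 = 4632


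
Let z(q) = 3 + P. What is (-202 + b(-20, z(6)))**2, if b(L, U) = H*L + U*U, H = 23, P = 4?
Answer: 375769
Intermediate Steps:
z(q) = 7 (z(q) = 3 + 4 = 7)
b(L, U) = U**2 + 23*L (b(L, U) = 23*L + U*U = 23*L + U**2 = U**2 + 23*L)
(-202 + b(-20, z(6)))**2 = (-202 + (7**2 + 23*(-20)))**2 = (-202 + (49 - 460))**2 = (-202 - 411)**2 = (-613)**2 = 375769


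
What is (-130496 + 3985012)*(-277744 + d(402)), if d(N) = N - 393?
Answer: -1070534001260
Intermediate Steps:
d(N) = -393 + N
(-130496 + 3985012)*(-277744 + d(402)) = (-130496 + 3985012)*(-277744 + (-393 + 402)) = 3854516*(-277744 + 9) = 3854516*(-277735) = -1070534001260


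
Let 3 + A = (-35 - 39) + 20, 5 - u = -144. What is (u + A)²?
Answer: 8464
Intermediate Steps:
u = 149 (u = 5 - 1*(-144) = 5 + 144 = 149)
A = -57 (A = -3 + ((-35 - 39) + 20) = -3 + (-74 + 20) = -3 - 54 = -57)
(u + A)² = (149 - 57)² = 92² = 8464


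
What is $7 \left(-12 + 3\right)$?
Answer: $-63$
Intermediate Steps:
$7 \left(-12 + 3\right) = 7 \left(-9\right) = -63$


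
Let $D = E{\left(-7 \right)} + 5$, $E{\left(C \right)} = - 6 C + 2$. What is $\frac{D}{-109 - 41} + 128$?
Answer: $\frac{19151}{150} \approx 127.67$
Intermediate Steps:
$E{\left(C \right)} = 2 - 6 C$
$D = 49$ ($D = \left(2 - -42\right) + 5 = \left(2 + 42\right) + 5 = 44 + 5 = 49$)
$\frac{D}{-109 - 41} + 128 = \frac{1}{-109 - 41} \cdot 49 + 128 = \frac{1}{-150} \cdot 49 + 128 = \left(- \frac{1}{150}\right) 49 + 128 = - \frac{49}{150} + 128 = \frac{19151}{150}$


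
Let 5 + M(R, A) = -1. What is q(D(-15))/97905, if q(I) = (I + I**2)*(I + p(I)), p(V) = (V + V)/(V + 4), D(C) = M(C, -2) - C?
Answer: 810/84851 ≈ 0.0095461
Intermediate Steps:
M(R, A) = -6 (M(R, A) = -5 - 1 = -6)
D(C) = -6 - C
p(V) = 2*V/(4 + V) (p(V) = (2*V)/(4 + V) = 2*V/(4 + V))
q(I) = (I + I**2)*(I + 2*I/(4 + I))
q(D(-15))/97905 = ((-6 - 1*(-15))**2*(6 + (-6 - 1*(-15))**2 + 7*(-6 - 1*(-15)))/(4 + (-6 - 1*(-15))))/97905 = ((-6 + 15)**2*(6 + (-6 + 15)**2 + 7*(-6 + 15))/(4 + (-6 + 15)))*(1/97905) = (9**2*(6 + 9**2 + 7*9)/(4 + 9))*(1/97905) = (81*(6 + 81 + 63)/13)*(1/97905) = (81*(1/13)*150)*(1/97905) = (12150/13)*(1/97905) = 810/84851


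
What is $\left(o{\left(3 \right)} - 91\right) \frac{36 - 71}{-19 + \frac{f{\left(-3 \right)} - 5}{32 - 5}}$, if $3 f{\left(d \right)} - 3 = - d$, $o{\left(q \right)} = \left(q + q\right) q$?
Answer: $- \frac{22995}{172} \approx -133.69$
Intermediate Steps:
$o{\left(q \right)} = 2 q^{2}$ ($o{\left(q \right)} = 2 q q = 2 q^{2}$)
$f{\left(d \right)} = 1 - \frac{d}{3}$ ($f{\left(d \right)} = 1 + \frac{\left(-1\right) d}{3} = 1 - \frac{d}{3}$)
$\left(o{\left(3 \right)} - 91\right) \frac{36 - 71}{-19 + \frac{f{\left(-3 \right)} - 5}{32 - 5}} = \left(2 \cdot 3^{2} - 91\right) \frac{36 - 71}{-19 + \frac{\left(1 - -1\right) - 5}{32 - 5}} = \left(2 \cdot 9 - 91\right) \left(- \frac{35}{-19 + \frac{\left(1 + 1\right) - 5}{27}}\right) = \left(18 - 91\right) \left(- \frac{35}{-19 + \left(2 - 5\right) \frac{1}{27}}\right) = - 73 \left(- \frac{35}{-19 - \frac{1}{9}}\right) = - 73 \left(- \frac{35}{- \frac{172}{9}}\right) = - 73 \left(\left(-35\right) \left(- \frac{9}{172}\right)\right) = \left(-73\right) \frac{315}{172} = - \frac{22995}{172}$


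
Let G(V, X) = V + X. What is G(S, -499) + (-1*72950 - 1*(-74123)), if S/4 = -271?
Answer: -410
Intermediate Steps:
S = -1084 (S = 4*(-271) = -1084)
G(S, -499) + (-1*72950 - 1*(-74123)) = (-1084 - 499) + (-1*72950 - 1*(-74123)) = -1583 + (-72950 + 74123) = -1583 + 1173 = -410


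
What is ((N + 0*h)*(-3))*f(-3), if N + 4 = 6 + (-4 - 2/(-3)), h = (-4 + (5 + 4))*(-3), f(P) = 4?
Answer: 16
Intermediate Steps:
h = -15 (h = (-4 + 9)*(-3) = 5*(-3) = -15)
N = -4/3 (N = -4 + (6 + (-4 - 2/(-3))) = -4 + (6 + (-4 - 2*(-1)/3)) = -4 + (6 + (-4 - 1*(-2/3))) = -4 + (6 + (-4 + 2/3)) = -4 + (6 - 10/3) = -4 + 8/3 = -4/3 ≈ -1.3333)
((N + 0*h)*(-3))*f(-3) = ((-4/3 + 0*(-15))*(-3))*4 = ((-4/3 + 0)*(-3))*4 = -4/3*(-3)*4 = 4*4 = 16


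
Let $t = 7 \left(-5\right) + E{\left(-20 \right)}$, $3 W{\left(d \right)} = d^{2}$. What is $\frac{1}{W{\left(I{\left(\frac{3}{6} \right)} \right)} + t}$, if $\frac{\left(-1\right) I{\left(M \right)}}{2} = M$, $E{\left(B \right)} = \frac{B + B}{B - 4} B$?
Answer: $- \frac{1}{68} \approx -0.014706$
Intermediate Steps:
$E{\left(B \right)} = \frac{2 B^{2}}{-4 + B}$ ($E{\left(B \right)} = \frac{2 B}{-4 + B} B = \frac{2 B^{2}}{-4 + B}$)
$I{\left(M \right)} = - 2 M$
$W{\left(d \right)} = \frac{d^{2}}{3}$
$t = - \frac{205}{3}$ ($t = 7 \left(-5\right) + \frac{2 \left(-20\right)^{2}}{-4 - 20} = -35 + 2 \cdot 400 \frac{1}{-24} = -35 + 2 \cdot 400 \left(- \frac{1}{24}\right) = -35 - \frac{100}{3} = - \frac{205}{3} \approx -68.333$)
$\frac{1}{W{\left(I{\left(\frac{3}{6} \right)} \right)} + t} = \frac{1}{\frac{\left(- 2 \cdot \frac{3}{6}\right)^{2}}{3} - \frac{205}{3}} = \frac{1}{\frac{\left(- 2 \cdot 3 \cdot \frac{1}{6}\right)^{2}}{3} - \frac{205}{3}} = \frac{1}{\frac{\left(\left(-2\right) \frac{1}{2}\right)^{2}}{3} - \frac{205}{3}} = \frac{1}{\frac{\left(-1\right)^{2}}{3} - \frac{205}{3}} = \frac{1}{\frac{1}{3} \cdot 1 - \frac{205}{3}} = \frac{1}{\frac{1}{3} - \frac{205}{3}} = \frac{1}{-68} = - \frac{1}{68}$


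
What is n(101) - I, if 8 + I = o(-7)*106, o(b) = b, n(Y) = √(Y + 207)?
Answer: 750 + 2*√77 ≈ 767.55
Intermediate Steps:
n(Y) = √(207 + Y)
I = -750 (I = -8 - 7*106 = -8 - 742 = -750)
n(101) - I = √(207 + 101) - 1*(-750) = √308 + 750 = 2*√77 + 750 = 750 + 2*√77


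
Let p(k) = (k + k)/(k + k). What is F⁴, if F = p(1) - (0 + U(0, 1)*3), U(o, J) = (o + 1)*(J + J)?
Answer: 625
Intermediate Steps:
U(o, J) = 2*J*(1 + o) (U(o, J) = (1 + o)*(2*J) = 2*J*(1 + o))
p(k) = 1 (p(k) = (2*k)/((2*k)) = (2*k)*(1/(2*k)) = 1)
F = -5 (F = 1 - (0 + (2*1*(1 + 0))*3) = 1 - (0 + (2*1*1)*3) = 1 - (0 + 2*3) = 1 - (0 + 6) = 1 - 1*6 = 1 - 6 = -5)
F⁴ = (-5)⁴ = 625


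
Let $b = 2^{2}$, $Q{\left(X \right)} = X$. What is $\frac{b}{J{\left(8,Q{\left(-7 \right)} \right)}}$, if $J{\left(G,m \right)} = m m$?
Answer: $\frac{4}{49} \approx 0.081633$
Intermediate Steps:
$J{\left(G,m \right)} = m^{2}$
$b = 4$
$\frac{b}{J{\left(8,Q{\left(-7 \right)} \right)}} = \frac{4}{\left(-7\right)^{2}} = \frac{4}{49}$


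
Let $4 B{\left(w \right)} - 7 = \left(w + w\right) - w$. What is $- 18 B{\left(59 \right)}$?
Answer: $-297$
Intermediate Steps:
$B{\left(w \right)} = \frac{7}{4} + \frac{w}{4}$ ($B{\left(w \right)} = \frac{7}{4} + \frac{\left(w + w\right) - w}{4} = \frac{7}{4} + \frac{2 w - w}{4} = \frac{7}{4} + \frac{w}{4}$)
$- 18 B{\left(59 \right)} = - 18 \left(\frac{7}{4} + \frac{1}{4} \cdot 59\right) = - 18 \left(\frac{7}{4} + \frac{59}{4}\right) = \left(-18\right) \frac{33}{2} = -297$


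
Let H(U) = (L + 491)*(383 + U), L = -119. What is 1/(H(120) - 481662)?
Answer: -1/294546 ≈ -3.3951e-6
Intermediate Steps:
H(U) = 142476 + 372*U (H(U) = (-119 + 491)*(383 + U) = 372*(383 + U) = 142476 + 372*U)
1/(H(120) - 481662) = 1/((142476 + 372*120) - 481662) = 1/((142476 + 44640) - 481662) = 1/(187116 - 481662) = 1/(-294546) = -1/294546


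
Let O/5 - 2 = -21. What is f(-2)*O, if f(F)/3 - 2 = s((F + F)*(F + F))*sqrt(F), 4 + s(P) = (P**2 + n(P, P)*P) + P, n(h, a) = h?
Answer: -570 - 149340*I*sqrt(2) ≈ -570.0 - 2.112e+5*I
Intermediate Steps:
O = -95 (O = 10 + 5*(-21) = 10 - 105 = -95)
s(P) = -4 + P + 2*P**2 (s(P) = -4 + ((P**2 + P*P) + P) = -4 + ((P**2 + P**2) + P) = -4 + (2*P**2 + P) = -4 + (P + 2*P**2) = -4 + P + 2*P**2)
f(F) = 6 + 3*sqrt(F)*(-4 + 4*F**2 + 32*F**4) (f(F) = 6 + 3*((-4 + (F + F)*(F + F) + 2*((F + F)*(F + F))**2)*sqrt(F)) = 6 + 3*((-4 + (2*F)*(2*F) + 2*((2*F)*(2*F))**2)*sqrt(F)) = 6 + 3*((-4 + 4*F**2 + 2*(4*F**2)**2)*sqrt(F)) = 6 + 3*((-4 + 4*F**2 + 2*(16*F**4))*sqrt(F)) = 6 + 3*((-4 + 4*F**2 + 32*F**4)*sqrt(F)) = 6 + 3*(sqrt(F)*(-4 + 4*F**2 + 32*F**4)) = 6 + 3*sqrt(F)*(-4 + 4*F**2 + 32*F**4))
f(-2)*O = (6 + 12*sqrt(-2)*(-1 + (-2)**2 + 8*(-2)**4))*(-95) = (6 + 12*(I*sqrt(2))*(-1 + 4 + 8*16))*(-95) = (6 + 12*(I*sqrt(2))*(-1 + 4 + 128))*(-95) = (6 + 12*(I*sqrt(2))*131)*(-95) = (6 + 1572*I*sqrt(2))*(-95) = -570 - 149340*I*sqrt(2)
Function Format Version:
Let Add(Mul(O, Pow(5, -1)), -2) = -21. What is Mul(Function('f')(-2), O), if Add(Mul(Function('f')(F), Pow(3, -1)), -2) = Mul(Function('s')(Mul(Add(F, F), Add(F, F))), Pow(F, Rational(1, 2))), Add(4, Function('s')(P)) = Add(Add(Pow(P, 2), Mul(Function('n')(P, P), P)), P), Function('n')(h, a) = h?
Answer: Add(-570, Mul(-149340, I, Pow(2, Rational(1, 2)))) ≈ Add(-570.00, Mul(-2.1120e+5, I))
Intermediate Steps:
O = -95 (O = Add(10, Mul(5, -21)) = Add(10, -105) = -95)
Function('s')(P) = Add(-4, P, Mul(2, Pow(P, 2))) (Function('s')(P) = Add(-4, Add(Add(Pow(P, 2), Mul(P, P)), P)) = Add(-4, Add(Add(Pow(P, 2), Pow(P, 2)), P)) = Add(-4, Add(Mul(2, Pow(P, 2)), P)) = Add(-4, Add(P, Mul(2, Pow(P, 2)))) = Add(-4, P, Mul(2, Pow(P, 2))))
Function('f')(F) = Add(6, Mul(3, Pow(F, Rational(1, 2)), Add(-4, Mul(4, Pow(F, 2)), Mul(32, Pow(F, 4))))) (Function('f')(F) = Add(6, Mul(3, Mul(Add(-4, Mul(Add(F, F), Add(F, F)), Mul(2, Pow(Mul(Add(F, F), Add(F, F)), 2))), Pow(F, Rational(1, 2))))) = Add(6, Mul(3, Mul(Add(-4, Mul(Mul(2, F), Mul(2, F)), Mul(2, Pow(Mul(Mul(2, F), Mul(2, F)), 2))), Pow(F, Rational(1, 2))))) = Add(6, Mul(3, Mul(Add(-4, Mul(4, Pow(F, 2)), Mul(2, Pow(Mul(4, Pow(F, 2)), 2))), Pow(F, Rational(1, 2))))) = Add(6, Mul(3, Mul(Add(-4, Mul(4, Pow(F, 2)), Mul(2, Mul(16, Pow(F, 4)))), Pow(F, Rational(1, 2))))) = Add(6, Mul(3, Mul(Add(-4, Mul(4, Pow(F, 2)), Mul(32, Pow(F, 4))), Pow(F, Rational(1, 2))))) = Add(6, Mul(3, Mul(Pow(F, Rational(1, 2)), Add(-4, Mul(4, Pow(F, 2)), Mul(32, Pow(F, 4)))))) = Add(6, Mul(3, Pow(F, Rational(1, 2)), Add(-4, Mul(4, Pow(F, 2)), Mul(32, Pow(F, 4))))))
Mul(Function('f')(-2), O) = Mul(Add(6, Mul(12, Pow(-2, Rational(1, 2)), Add(-1, Pow(-2, 2), Mul(8, Pow(-2, 4))))), -95) = Mul(Add(6, Mul(12, Mul(I, Pow(2, Rational(1, 2))), Add(-1, 4, Mul(8, 16)))), -95) = Mul(Add(6, Mul(12, Mul(I, Pow(2, Rational(1, 2))), Add(-1, 4, 128))), -95) = Mul(Add(6, Mul(12, Mul(I, Pow(2, Rational(1, 2))), 131)), -95) = Mul(Add(6, Mul(1572, I, Pow(2, Rational(1, 2)))), -95) = Add(-570, Mul(-149340, I, Pow(2, Rational(1, 2))))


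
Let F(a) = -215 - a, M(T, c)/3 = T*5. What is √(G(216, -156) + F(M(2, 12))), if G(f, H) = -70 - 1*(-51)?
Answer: 2*I*√66 ≈ 16.248*I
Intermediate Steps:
G(f, H) = -19 (G(f, H) = -70 + 51 = -19)
M(T, c) = 15*T (M(T, c) = 3*(T*5) = 3*(5*T) = 15*T)
√(G(216, -156) + F(M(2, 12))) = √(-19 + (-215 - 15*2)) = √(-19 + (-215 - 1*30)) = √(-19 + (-215 - 30)) = √(-19 - 245) = √(-264) = 2*I*√66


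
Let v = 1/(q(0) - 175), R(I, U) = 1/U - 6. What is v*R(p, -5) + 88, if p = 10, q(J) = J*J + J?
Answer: 77031/875 ≈ 88.035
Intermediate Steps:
q(J) = J + J**2 (q(J) = J**2 + J = J + J**2)
R(I, U) = -6 + 1/U
v = -1/175 (v = 1/(0*(1 + 0) - 175) = 1/(0*1 - 175) = 1/(0 - 175) = 1/(-175) = -1/175 ≈ -0.0057143)
v*R(p, -5) + 88 = -(-6 + 1/(-5))/175 + 88 = -(-6 - 1/5)/175 + 88 = -1/175*(-31/5) + 88 = 31/875 + 88 = 77031/875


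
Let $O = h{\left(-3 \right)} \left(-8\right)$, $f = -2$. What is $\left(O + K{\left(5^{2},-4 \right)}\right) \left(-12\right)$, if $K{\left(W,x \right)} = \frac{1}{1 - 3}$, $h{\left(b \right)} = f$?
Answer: $-186$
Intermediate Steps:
$h{\left(b \right)} = -2$
$K{\left(W,x \right)} = - \frac{1}{2}$ ($K{\left(W,x \right)} = \frac{1}{-2} = - \frac{1}{2}$)
$O = 16$ ($O = \left(-2\right) \left(-8\right) = 16$)
$\left(O + K{\left(5^{2},-4 \right)}\right) \left(-12\right) = \left(16 - \frac{1}{2}\right) \left(-12\right) = \frac{31}{2} \left(-12\right) = -186$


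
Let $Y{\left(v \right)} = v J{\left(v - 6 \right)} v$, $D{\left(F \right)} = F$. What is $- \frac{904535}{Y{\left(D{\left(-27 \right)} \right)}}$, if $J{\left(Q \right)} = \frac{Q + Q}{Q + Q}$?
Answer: $- \frac{904535}{729} \approx -1240.8$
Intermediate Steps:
$J{\left(Q \right)} = 1$ ($J{\left(Q \right)} = \frac{2 Q}{2 Q} = 2 Q \frac{1}{2 Q} = 1$)
$Y{\left(v \right)} = v^{2}$ ($Y{\left(v \right)} = v 1 v = v v = v^{2}$)
$- \frac{904535}{Y{\left(D{\left(-27 \right)} \right)}} = - \frac{904535}{\left(-27\right)^{2}} = - \frac{904535}{729}$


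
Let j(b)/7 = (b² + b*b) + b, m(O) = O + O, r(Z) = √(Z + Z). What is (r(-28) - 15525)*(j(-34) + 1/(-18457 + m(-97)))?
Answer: -1539090772875/6217 + 594817690*I*√14/18651 ≈ -2.4756e+8 + 1.1933e+5*I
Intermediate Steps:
r(Z) = √2*√Z (r(Z) = √(2*Z) = √2*√Z)
m(O) = 2*O
j(b) = 7*b + 14*b² (j(b) = 7*((b² + b*b) + b) = 7*((b² + b²) + b) = 7*(2*b² + b) = 7*(b + 2*b²) = 7*b + 14*b²)
(r(-28) - 15525)*(j(-34) + 1/(-18457 + m(-97))) = (√2*√(-28) - 15525)*(7*(-34)*(1 + 2*(-34)) + 1/(-18457 + 2*(-97))) = (√2*(2*I*√7) - 15525)*(7*(-34)*(1 - 68) + 1/(-18457 - 194)) = (2*I*√14 - 15525)*(7*(-34)*(-67) + 1/(-18651)) = (-15525 + 2*I*√14)*(15946 - 1/18651) = (-15525 + 2*I*√14)*(297408845/18651) = -1539090772875/6217 + 594817690*I*√14/18651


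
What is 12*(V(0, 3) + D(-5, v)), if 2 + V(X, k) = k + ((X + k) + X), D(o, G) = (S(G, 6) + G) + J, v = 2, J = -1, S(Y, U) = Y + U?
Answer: 156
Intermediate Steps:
S(Y, U) = U + Y
D(o, G) = 5 + 2*G (D(o, G) = ((6 + G) + G) - 1 = (6 + 2*G) - 1 = 5 + 2*G)
V(X, k) = -2 + 2*X + 2*k (V(X, k) = -2 + (k + ((X + k) + X)) = -2 + (k + (k + 2*X)) = -2 + (2*X + 2*k) = -2 + 2*X + 2*k)
12*(V(0, 3) + D(-5, v)) = 12*((-2 + 2*0 + 2*3) + (5 + 2*2)) = 12*((-2 + 0 + 6) + (5 + 4)) = 12*(4 + 9) = 12*13 = 156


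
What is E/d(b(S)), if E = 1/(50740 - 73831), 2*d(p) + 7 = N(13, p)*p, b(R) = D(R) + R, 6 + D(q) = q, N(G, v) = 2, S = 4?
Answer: 2/69273 ≈ 2.8871e-5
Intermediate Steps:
D(q) = -6 + q
b(R) = -6 + 2*R (b(R) = (-6 + R) + R = -6 + 2*R)
d(p) = -7/2 + p (d(p) = -7/2 + (2*p)/2 = -7/2 + p)
E = -1/23091 (E = 1/(-23091) = -1/23091 ≈ -4.3307e-5)
E/d(b(S)) = -1/(23091*(-7/2 + (-6 + 2*4))) = -1/(23091*(-7/2 + (-6 + 8))) = -1/(23091*(-7/2 + 2)) = -1/(23091*(-3/2)) = -1/23091*(-⅔) = 2/69273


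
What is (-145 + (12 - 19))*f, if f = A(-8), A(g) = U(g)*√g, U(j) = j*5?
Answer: 12160*I*√2 ≈ 17197.0*I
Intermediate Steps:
U(j) = 5*j
A(g) = 5*g^(3/2) (A(g) = (5*g)*√g = 5*g^(3/2))
f = -80*I*√2 (f = 5*(-8)^(3/2) = 5*(-16*I*√2) = -80*I*√2 ≈ -113.14*I)
(-145 + (12 - 19))*f = (-145 + (12 - 19))*(-80*I*√2) = (-145 - 7)*(-80*I*√2) = -(-12160)*I*√2 = 12160*I*√2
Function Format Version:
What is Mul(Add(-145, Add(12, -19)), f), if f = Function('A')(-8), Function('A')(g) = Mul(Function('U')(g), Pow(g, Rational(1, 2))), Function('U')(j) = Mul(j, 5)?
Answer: Mul(12160, I, Pow(2, Rational(1, 2))) ≈ Mul(17197., I)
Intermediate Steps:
Function('U')(j) = Mul(5, j)
Function('A')(g) = Mul(5, Pow(g, Rational(3, 2))) (Function('A')(g) = Mul(Mul(5, g), Pow(g, Rational(1, 2))) = Mul(5, Pow(g, Rational(3, 2))))
f = Mul(-80, I, Pow(2, Rational(1, 2))) (f = Mul(5, Pow(-8, Rational(3, 2))) = Mul(5, Mul(-16, I, Pow(2, Rational(1, 2)))) = Mul(-80, I, Pow(2, Rational(1, 2))) ≈ Mul(-113.14, I))
Mul(Add(-145, Add(12, -19)), f) = Mul(Add(-145, Add(12, -19)), Mul(-80, I, Pow(2, Rational(1, 2)))) = Mul(Add(-145, -7), Mul(-80, I, Pow(2, Rational(1, 2)))) = Mul(-152, Mul(-80, I, Pow(2, Rational(1, 2)))) = Mul(12160, I, Pow(2, Rational(1, 2)))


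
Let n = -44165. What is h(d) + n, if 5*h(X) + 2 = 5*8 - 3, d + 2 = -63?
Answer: -44158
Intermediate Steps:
d = -65 (d = -2 - 63 = -65)
h(X) = 7 (h(X) = -⅖ + (5*8 - 3)/5 = -⅖ + (40 - 3)/5 = -⅖ + (⅕)*37 = -⅖ + 37/5 = 7)
h(d) + n = 7 - 44165 = -44158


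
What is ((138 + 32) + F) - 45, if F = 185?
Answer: 310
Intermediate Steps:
((138 + 32) + F) - 45 = ((138 + 32) + 185) - 45 = (170 + 185) - 45 = 355 - 45 = 310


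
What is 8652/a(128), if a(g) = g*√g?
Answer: 2163*√2/512 ≈ 5.9745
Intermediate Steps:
a(g) = g^(3/2)
8652/a(128) = 8652/(128^(3/2)) = 8652/((1024*√2)) = 8652*(√2/2048) = 2163*√2/512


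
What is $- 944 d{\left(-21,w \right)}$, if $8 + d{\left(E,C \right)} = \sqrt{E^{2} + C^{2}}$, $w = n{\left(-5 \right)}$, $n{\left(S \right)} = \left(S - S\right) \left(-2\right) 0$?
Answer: $-12272$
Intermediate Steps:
$n{\left(S \right)} = 0$ ($n{\left(S \right)} = 0 \left(-2\right) 0 = 0 \cdot 0 = 0$)
$w = 0$
$d{\left(E,C \right)} = -8 + \sqrt{C^{2} + E^{2}}$ ($d{\left(E,C \right)} = -8 + \sqrt{E^{2} + C^{2}} = -8 + \sqrt{C^{2} + E^{2}}$)
$- 944 d{\left(-21,w \right)} = - 944 \left(-8 + \sqrt{0^{2} + \left(-21\right)^{2}}\right) = - 944 \left(-8 + \sqrt{0 + 441}\right) = - 944 \left(-8 + \sqrt{441}\right) = - 944 \left(-8 + 21\right) = \left(-944\right) 13 = -12272$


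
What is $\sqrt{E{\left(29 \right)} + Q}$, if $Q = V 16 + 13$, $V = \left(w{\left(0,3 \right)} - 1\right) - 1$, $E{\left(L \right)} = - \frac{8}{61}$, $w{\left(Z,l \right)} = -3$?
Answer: $\frac{3 i \sqrt{27755}}{61} \approx 8.1934 i$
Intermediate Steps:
$E{\left(L \right)} = - \frac{8}{61}$ ($E{\left(L \right)} = \left(-8\right) \frac{1}{61} = - \frac{8}{61}$)
$V = -5$ ($V = \left(-3 - 1\right) - 1 = -4 - 1 = -5$)
$Q = -67$ ($Q = \left(-5\right) 16 + 13 = -80 + 13 = -67$)
$\sqrt{E{\left(29 \right)} + Q} = \sqrt{- \frac{8}{61} - 67} = \sqrt{- \frac{4095}{61}} = \frac{3 i \sqrt{27755}}{61}$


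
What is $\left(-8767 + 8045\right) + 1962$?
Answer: $1240$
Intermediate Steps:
$\left(-8767 + 8045\right) + 1962 = -722 + 1962 = 1240$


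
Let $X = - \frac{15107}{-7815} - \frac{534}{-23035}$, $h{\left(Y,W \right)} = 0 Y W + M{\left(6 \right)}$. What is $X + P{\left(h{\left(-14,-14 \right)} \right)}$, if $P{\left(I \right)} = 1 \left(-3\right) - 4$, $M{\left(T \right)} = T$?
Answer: $- \frac{181593344}{36003705} \approx -5.0437$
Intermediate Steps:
$h{\left(Y,W \right)} = 6$ ($h{\left(Y,W \right)} = 0 Y W + 6 = 0 W + 6 = 0 + 6 = 6$)
$X = \frac{70432591}{36003705}$ ($X = \left(-15107\right) \left(- \frac{1}{7815}\right) - - \frac{534}{23035} = \frac{15107}{7815} + \frac{534}{23035} = \frac{70432591}{36003705} \approx 1.9563$)
$P{\left(I \right)} = -7$ ($P{\left(I \right)} = -3 - 4 = -7$)
$X + P{\left(h{\left(-14,-14 \right)} \right)} = \frac{70432591}{36003705} - 7 = - \frac{181593344}{36003705}$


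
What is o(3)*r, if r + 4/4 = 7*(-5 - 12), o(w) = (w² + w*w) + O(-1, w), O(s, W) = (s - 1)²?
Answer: -2640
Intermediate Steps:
O(s, W) = (-1 + s)²
o(w) = 4 + 2*w² (o(w) = (w² + w*w) + (-1 - 1)² = (w² + w²) + (-2)² = 2*w² + 4 = 4 + 2*w²)
r = -120 (r = -1 + 7*(-5 - 12) = -1 + 7*(-17) = -1 - 119 = -120)
o(3)*r = (4 + 2*3²)*(-120) = (4 + 2*9)*(-120) = (4 + 18)*(-120) = 22*(-120) = -2640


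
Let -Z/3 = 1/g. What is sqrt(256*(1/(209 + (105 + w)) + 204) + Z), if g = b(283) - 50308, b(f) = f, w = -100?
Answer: sqrt(6650270538231683)/356845 ≈ 228.53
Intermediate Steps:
g = -50025 (g = 283 - 50308 = -50025)
Z = 1/16675 (Z = -3/(-50025) = -3*(-1/50025) = 1/16675 ≈ 5.9970e-5)
sqrt(256*(1/(209 + (105 + w)) + 204) + Z) = sqrt(256*(1/(209 + (105 - 100)) + 204) + 1/16675) = sqrt(256*(1/(209 + 5) + 204) + 1/16675) = sqrt(256*(1/214 + 204) + 1/16675) = sqrt(256*(43657/214) + 1/16675) = sqrt(5588096/107 + 1/16675) = sqrt(93181500907/1784225) = sqrt(6650270538231683)/356845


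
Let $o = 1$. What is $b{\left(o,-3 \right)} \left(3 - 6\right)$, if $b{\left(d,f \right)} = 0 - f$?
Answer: $-9$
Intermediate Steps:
$b{\left(d,f \right)} = - f$
$b{\left(o,-3 \right)} \left(3 - 6\right) = \left(-1\right) \left(-3\right) \left(3 - 6\right) = 3 \left(-3\right) = -9$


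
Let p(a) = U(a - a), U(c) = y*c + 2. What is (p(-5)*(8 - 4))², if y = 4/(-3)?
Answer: 64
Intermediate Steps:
y = -4/3 (y = 4*(-⅓) = -4/3 ≈ -1.3333)
U(c) = 2 - 4*c/3 (U(c) = -4*c/3 + 2 = 2 - 4*c/3)
p(a) = 2 (p(a) = 2 - 4*(a - a)/3 = 2 - 4/3*0 = 2 + 0 = 2)
(p(-5)*(8 - 4))² = (2*(8 - 4))² = (2*4)² = 8² = 64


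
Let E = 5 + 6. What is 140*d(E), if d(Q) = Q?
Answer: 1540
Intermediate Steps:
E = 11
140*d(E) = 140*11 = 1540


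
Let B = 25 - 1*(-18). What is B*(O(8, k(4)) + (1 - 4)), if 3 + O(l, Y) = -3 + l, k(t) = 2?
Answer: -43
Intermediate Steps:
O(l, Y) = -6 + l (O(l, Y) = -3 + (-3 + l) = -6 + l)
B = 43 (B = 25 + 18 = 43)
B*(O(8, k(4)) + (1 - 4)) = 43*((-6 + 8) + (1 - 4)) = 43*(2 - 3) = 43*(-1) = -43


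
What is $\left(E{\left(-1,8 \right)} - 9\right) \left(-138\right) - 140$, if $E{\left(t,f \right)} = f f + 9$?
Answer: $-8972$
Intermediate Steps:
$E{\left(t,f \right)} = 9 + f^{2}$ ($E{\left(t,f \right)} = f^{2} + 9 = 9 + f^{2}$)
$\left(E{\left(-1,8 \right)} - 9\right) \left(-138\right) - 140 = \left(\left(9 + 8^{2}\right) - 9\right) \left(-138\right) - 140 = \left(\left(9 + 64\right) - 9\right) \left(-138\right) - 140 = \left(73 - 9\right) \left(-138\right) - 140 = 64 \left(-138\right) - 140 = -8832 - 140 = -8972$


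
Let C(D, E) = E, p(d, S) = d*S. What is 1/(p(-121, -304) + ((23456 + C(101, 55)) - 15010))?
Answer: 1/45285 ≈ 2.2082e-5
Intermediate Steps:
p(d, S) = S*d
1/(p(-121, -304) + ((23456 + C(101, 55)) - 15010)) = 1/(-304*(-121) + ((23456 + 55) - 15010)) = 1/(36784 + (23511 - 15010)) = 1/(36784 + 8501) = 1/45285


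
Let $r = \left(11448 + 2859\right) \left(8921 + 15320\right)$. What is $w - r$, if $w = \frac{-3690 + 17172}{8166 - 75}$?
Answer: $- \frac{311787570815}{899} \approx -3.4682 \cdot 10^{8}$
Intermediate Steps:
$r = 346815987$ ($r = 14307 \cdot 24241 = 346815987$)
$w = \frac{1498}{899}$ ($w = \frac{13482}{8091} = 13482 \cdot \frac{1}{8091} = \frac{1498}{899} \approx 1.6663$)
$w - r = \frac{1498}{899} - 346815987 = - \frac{311787570815}{899}$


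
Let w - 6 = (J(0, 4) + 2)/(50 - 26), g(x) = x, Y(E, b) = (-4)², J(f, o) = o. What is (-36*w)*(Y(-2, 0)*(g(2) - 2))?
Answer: 0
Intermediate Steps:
Y(E, b) = 16
w = 25/4 (w = 6 + (4 + 2)/(50 - 26) = 6 + 6/24 = 6 + 6*(1/24) = 6 + ¼ = 25/4 ≈ 6.2500)
(-36*w)*(Y(-2, 0)*(g(2) - 2)) = (-36*25/4)*(16*(2 - 2)) = -3600*0 = -225*0 = 0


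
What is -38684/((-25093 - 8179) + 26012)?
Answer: 9671/1815 ≈ 5.3284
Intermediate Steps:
-38684/((-25093 - 8179) + 26012) = -38684/(-33272 + 26012) = -38684/(-7260) = -38684*(-1/7260) = 9671/1815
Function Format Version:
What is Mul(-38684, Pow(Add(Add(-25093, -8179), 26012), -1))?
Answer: Rational(9671, 1815) ≈ 5.3284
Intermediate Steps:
Mul(-38684, Pow(Add(Add(-25093, -8179), 26012), -1)) = Mul(-38684, Pow(Add(-33272, 26012), -1)) = Mul(-38684, Pow(-7260, -1)) = Mul(-38684, Rational(-1, 7260)) = Rational(9671, 1815)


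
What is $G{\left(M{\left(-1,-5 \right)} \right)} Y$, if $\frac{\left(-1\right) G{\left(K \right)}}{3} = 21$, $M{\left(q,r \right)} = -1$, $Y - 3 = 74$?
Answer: $-4851$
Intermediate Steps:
$Y = 77$ ($Y = 3 + 74 = 77$)
$G{\left(K \right)} = -63$ ($G{\left(K \right)} = \left(-3\right) 21 = -63$)
$G{\left(M{\left(-1,-5 \right)} \right)} Y = \left(-63\right) 77 = -4851$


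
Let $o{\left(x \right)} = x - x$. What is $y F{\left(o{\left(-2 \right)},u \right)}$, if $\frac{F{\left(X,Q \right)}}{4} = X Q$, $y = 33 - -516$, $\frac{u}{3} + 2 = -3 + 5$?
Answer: $0$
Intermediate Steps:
$u = 0$ ($u = -6 + 3 \left(-3 + 5\right) = -6 + 3 \cdot 2 = -6 + 6 = 0$)
$o{\left(x \right)} = 0$
$y = 549$ ($y = 33 + 516 = 549$)
$F{\left(X,Q \right)} = 4 Q X$ ($F{\left(X,Q \right)} = 4 X Q = 4 Q X$)
$y F{\left(o{\left(-2 \right)},u \right)} = 549 \cdot 4 \cdot 0 \cdot 0 = 549 \cdot 0 = 0$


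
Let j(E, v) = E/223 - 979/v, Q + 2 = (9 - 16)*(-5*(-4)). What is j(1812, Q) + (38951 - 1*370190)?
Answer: -10488538553/31666 ≈ -3.3122e+5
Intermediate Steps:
Q = -142 (Q = -2 + (9 - 16)*(-5*(-4)) = -2 - 7*20 = -2 - 140 = -142)
j(E, v) = -979/v + E/223 (j(E, v) = E*(1/223) - 979/v = E/223 - 979/v = -979/v + E/223)
j(1812, Q) + (38951 - 1*370190) = (-979/(-142) + (1/223)*1812) + (38951 - 1*370190) = (-979*(-1/142) + 1812/223) + (38951 - 370190) = (979/142 + 1812/223) - 331239 = 475621/31666 - 331239 = -10488538553/31666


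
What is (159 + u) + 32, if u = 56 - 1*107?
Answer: 140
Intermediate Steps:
u = -51 (u = 56 - 107 = -51)
(159 + u) + 32 = (159 - 51) + 32 = 108 + 32 = 140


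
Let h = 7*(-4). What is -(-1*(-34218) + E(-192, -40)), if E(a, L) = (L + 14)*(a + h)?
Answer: -39938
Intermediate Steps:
h = -28
E(a, L) = (-28 + a)*(14 + L) (E(a, L) = (L + 14)*(a - 28) = (14 + L)*(-28 + a) = (-28 + a)*(14 + L))
-(-1*(-34218) + E(-192, -40)) = -(-1*(-34218) + (-392 - 28*(-40) + 14*(-192) - 40*(-192))) = -(34218 + (-392 + 1120 - 2688 + 7680)) = -(34218 + 5720) = -1*39938 = -39938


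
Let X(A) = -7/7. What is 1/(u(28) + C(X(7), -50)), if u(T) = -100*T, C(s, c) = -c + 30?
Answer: -1/2720 ≈ -0.00036765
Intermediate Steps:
X(A) = -1 (X(A) = -7*⅐ = -1)
C(s, c) = 30 - c
1/(u(28) + C(X(7), -50)) = 1/(-100*28 + (30 - 1*(-50))) = 1/(-2800 + (30 + 50)) = 1/(-2800 + 80) = 1/(-2720) = -1/2720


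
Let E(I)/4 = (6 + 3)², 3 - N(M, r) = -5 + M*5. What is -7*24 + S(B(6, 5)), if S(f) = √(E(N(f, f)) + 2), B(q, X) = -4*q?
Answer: -168 + √326 ≈ -149.94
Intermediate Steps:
N(M, r) = 8 - 5*M (N(M, r) = 3 - (-5 + M*5) = 3 - (-5 + 5*M) = 3 + (5 - 5*M) = 8 - 5*M)
E(I) = 324 (E(I) = 4*(6 + 3)² = 4*9² = 4*81 = 324)
S(f) = √326 (S(f) = √(324 + 2) = √326)
-7*24 + S(B(6, 5)) = -7*24 + √326 = -168 + √326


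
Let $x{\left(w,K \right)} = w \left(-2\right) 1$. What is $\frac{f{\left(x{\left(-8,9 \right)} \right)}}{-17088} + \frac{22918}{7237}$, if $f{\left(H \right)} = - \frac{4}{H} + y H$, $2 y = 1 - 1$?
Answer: $\frac{1566498373}{494663424} \approx 3.1668$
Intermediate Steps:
$y = 0$ ($y = \frac{1 - 1}{2} = \frac{1}{2} \cdot 0 = 0$)
$x{\left(w,K \right)} = - 2 w$ ($x{\left(w,K \right)} = - 2 w 1 = - 2 w$)
$f{\left(H \right)} = - \frac{4}{H}$ ($f{\left(H \right)} = - \frac{4}{H} + 0 H = - \frac{4}{H} + 0 = - \frac{4}{H}$)
$\frac{f{\left(x{\left(-8,9 \right)} \right)}}{-17088} + \frac{22918}{7237} = \frac{\left(-4\right) \frac{1}{\left(-2\right) \left(-8\right)}}{-17088} + \frac{22918}{7237} = - \frac{4}{16} \left(- \frac{1}{17088}\right) + 22918 \cdot \frac{1}{7237} = \left(-4\right) \frac{1}{16} \left(- \frac{1}{17088}\right) + \frac{22918}{7237} = \left(- \frac{1}{4}\right) \left(- \frac{1}{17088}\right) + \frac{22918}{7237} = \frac{1}{68352} + \frac{22918}{7237} = \frac{1566498373}{494663424}$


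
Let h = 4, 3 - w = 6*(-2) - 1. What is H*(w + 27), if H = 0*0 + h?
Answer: 172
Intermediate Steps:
w = 16 (w = 3 - (6*(-2) - 1) = 3 - (-12 - 1) = 3 - 1*(-13) = 3 + 13 = 16)
H = 4 (H = 0*0 + 4 = 0 + 4 = 4)
H*(w + 27) = 4*(16 + 27) = 4*43 = 172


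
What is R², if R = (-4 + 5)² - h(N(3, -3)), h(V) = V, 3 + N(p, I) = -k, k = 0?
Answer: 16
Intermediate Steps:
N(p, I) = -3 (N(p, I) = -3 - 1*0 = -3 + 0 = -3)
R = 4 (R = (-4 + 5)² - 1*(-3) = 1² + 3 = 1 + 3 = 4)
R² = 4² = 16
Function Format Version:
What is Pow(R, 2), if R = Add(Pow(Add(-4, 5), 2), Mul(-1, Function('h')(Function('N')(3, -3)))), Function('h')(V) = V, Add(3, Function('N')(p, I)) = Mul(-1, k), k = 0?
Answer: 16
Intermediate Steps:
Function('N')(p, I) = -3 (Function('N')(p, I) = Add(-3, Mul(-1, 0)) = Add(-3, 0) = -3)
R = 4 (R = Add(Pow(Add(-4, 5), 2), Mul(-1, -3)) = Add(Pow(1, 2), 3) = Add(1, 3) = 4)
Pow(R, 2) = Pow(4, 2) = 16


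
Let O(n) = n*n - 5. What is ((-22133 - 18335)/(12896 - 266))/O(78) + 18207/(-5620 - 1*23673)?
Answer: -699539143757/1124525608305 ≈ -0.62208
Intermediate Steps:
O(n) = -5 + n² (O(n) = n² - 5 = -5 + n²)
((-22133 - 18335)/(12896 - 266))/O(78) + 18207/(-5620 - 1*23673) = ((-22133 - 18335)/(12896 - 266))/(-5 + 78²) + 18207/(-5620 - 1*23673) = (-40468/12630)/(-5 + 6084) + 18207/(-5620 - 23673) = -40468*1/12630/6079 + 18207/(-29293) = -20234/6315*1/6079 + 18207*(-1/29293) = -20234/38388885 - 18207/29293 = -699539143757/1124525608305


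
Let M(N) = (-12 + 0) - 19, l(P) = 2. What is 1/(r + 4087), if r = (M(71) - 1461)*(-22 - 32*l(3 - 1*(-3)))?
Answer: 1/132399 ≈ 7.5529e-6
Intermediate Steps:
M(N) = -31 (M(N) = -12 - 19 = -31)
r = 128312 (r = (-31 - 1461)*(-22 - 32*2) = -1492*(-22 - 64) = -1492*(-86) = 128312)
1/(r + 4087) = 1/(128312 + 4087) = 1/132399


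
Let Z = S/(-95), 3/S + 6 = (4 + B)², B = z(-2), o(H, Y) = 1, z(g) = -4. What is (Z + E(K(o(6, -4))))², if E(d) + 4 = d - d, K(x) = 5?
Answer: 576081/36100 ≈ 15.958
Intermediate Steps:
B = -4
S = -½ (S = 3/(-6 + (4 - 4)²) = 3/(-6 + 0²) = 3/(-6 + 0) = 3/(-6) = 3*(-⅙) = -½ ≈ -0.50000)
E(d) = -4 (E(d) = -4 + (d - d) = -4 + 0 = -4)
Z = 1/190 (Z = -½/(-95) = -½*(-1/95) = 1/190 ≈ 0.0052632)
(Z + E(K(o(6, -4))))² = (1/190 - 4)² = (-759/190)² = 576081/36100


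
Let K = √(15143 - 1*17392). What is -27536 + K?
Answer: -27536 + I*√2249 ≈ -27536.0 + 47.424*I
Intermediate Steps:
K = I*√2249 (K = √(15143 - 17392) = √(-2249) = I*√2249 ≈ 47.424*I)
-27536 + K = -27536 + I*√2249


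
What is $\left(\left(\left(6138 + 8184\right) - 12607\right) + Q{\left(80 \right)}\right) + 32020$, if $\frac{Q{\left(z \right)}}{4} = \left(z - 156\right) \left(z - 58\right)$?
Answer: $27047$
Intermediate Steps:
$Q{\left(z \right)} = 4 \left(-156 + z\right) \left(-58 + z\right)$ ($Q{\left(z \right)} = 4 \left(z - 156\right) \left(z - 58\right) = 4 \left(-156 + z\right) \left(-58 + z\right)$)
$\left(\left(\left(6138 + 8184\right) - 12607\right) + Q{\left(80 \right)}\right) + 32020 = \left(\left(\left(6138 + 8184\right) - 12607\right) + \left(36192 - 68480 + 4 \cdot 80^{2}\right)\right) + 32020 = \left(\left(14322 - 12607\right) + \left(36192 - 68480 + 4 \cdot 6400\right)\right) + 32020 = \left(1715 + \left(36192 - 68480 + 25600\right)\right) + 32020 = \left(1715 - 6688\right) + 32020 = -4973 + 32020 = 27047$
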